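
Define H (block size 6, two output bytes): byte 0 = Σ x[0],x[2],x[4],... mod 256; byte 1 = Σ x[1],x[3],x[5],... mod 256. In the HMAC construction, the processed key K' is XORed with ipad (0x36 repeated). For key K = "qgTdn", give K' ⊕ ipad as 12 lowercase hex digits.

Key "qgTdn" = 71 67 54 64 6e is 5 bytes ≤ B = 6; zero-pad to 6 bytes: K' = 71 67 54 64 6e 00.
XOR each byte with 0x36: 71⊕36=47, 67⊕36=51, 54⊕36=62, 64⊕36=52, 6e⊕36=58, 00⊕36=36.

475162525836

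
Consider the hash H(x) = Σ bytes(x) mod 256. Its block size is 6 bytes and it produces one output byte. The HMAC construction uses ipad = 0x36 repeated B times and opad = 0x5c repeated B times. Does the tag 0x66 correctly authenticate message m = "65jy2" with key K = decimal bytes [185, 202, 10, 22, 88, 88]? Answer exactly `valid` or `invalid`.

valid

Key decimal bytes [185, 202, 10, 22, 88, 88] = b9 ca 0a 16 58 58 is exactly B = 6 bytes: K' = b9 ca 0a 16 58 58.
K' ⊕ ipad = 8f fc 3c 20 6e 6e; K' ⊕ opad = e5 96 56 4a 04 04.
Inner hash: sum = 143+252+60+32+110+110+54+53+106+121+50 = 1091; mod 256 = 67 → 43.
Outer hash (recomputed tag): sum = 229+150+86+74+4+4+67 = 614; mod 256 = 102 → 66.
Recomputed tag = 66; claimed = 66 → match.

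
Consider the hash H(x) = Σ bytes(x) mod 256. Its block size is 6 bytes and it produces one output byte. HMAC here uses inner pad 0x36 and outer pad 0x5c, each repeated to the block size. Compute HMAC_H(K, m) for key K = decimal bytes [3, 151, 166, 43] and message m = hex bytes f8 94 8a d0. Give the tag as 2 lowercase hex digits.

Key decimal bytes [3, 151, 166, 43] = 03 97 a6 2b is 4 bytes ≤ B = 6; zero-pad to 6 bytes: K' = 03 97 a6 2b 00 00.
K' ⊕ ipad = 35 a1 90 1d 36 36.  K' ⊕ opad = 5f cb fa 77 5c 5c.
Inner input = (K'⊕ipad) ∥ m = 35 a1 90 1d 36 36 ∥ f8 94 8a d0.
Inner hash: sum = 53+161+144+29+54+54+248+148+138+208 = 1237; mod 256 = 213 → d5.
Outer input = (K'⊕opad) ∥ inner = 5f cb fa 77 5c 5c ∥ d5.
Outer hash (tag): sum = 95+203+250+119+92+92+213 = 1064; mod 256 = 40 → 28.

28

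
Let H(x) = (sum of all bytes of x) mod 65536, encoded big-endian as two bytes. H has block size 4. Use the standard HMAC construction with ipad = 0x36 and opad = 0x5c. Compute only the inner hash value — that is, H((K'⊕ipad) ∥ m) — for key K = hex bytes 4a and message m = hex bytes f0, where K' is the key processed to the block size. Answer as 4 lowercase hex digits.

Key hex bytes 4a is 1 byte ≤ B = 4; zero-pad to 4 bytes: K' = 4a 00 00 00.
K' ⊕ ipad = 7c 36 36 36.
Inner input = 7c 36 36 36 ∥ f0.
Inner hash: sum = 124+54+54+54+240 = 526 → 02 0e.

020e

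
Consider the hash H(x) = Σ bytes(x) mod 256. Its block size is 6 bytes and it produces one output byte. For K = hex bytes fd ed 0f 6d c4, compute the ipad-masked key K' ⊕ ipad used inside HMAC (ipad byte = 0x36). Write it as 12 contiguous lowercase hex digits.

Key hex bytes fd ed 0f 6d c4 is 5 bytes ≤ B = 6; zero-pad to 6 bytes: K' = fd ed 0f 6d c4 00.
XOR each byte with 0x36: fd⊕36=cb, ed⊕36=db, 0f⊕36=39, 6d⊕36=5b, c4⊕36=f2, 00⊕36=36.

cbdb395bf236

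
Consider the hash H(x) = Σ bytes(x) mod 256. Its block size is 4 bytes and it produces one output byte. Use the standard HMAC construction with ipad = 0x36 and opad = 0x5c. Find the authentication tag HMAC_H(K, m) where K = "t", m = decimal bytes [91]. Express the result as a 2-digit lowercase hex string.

7b

Key "t" = 74 is 1 byte ≤ B = 4; zero-pad to 4 bytes: K' = 74 00 00 00.
K' ⊕ ipad = 42 36 36 36.  K' ⊕ opad = 28 5c 5c 5c.
Inner input = (K'⊕ipad) ∥ m = 42 36 36 36 ∥ 5b.
Inner hash: sum = 66+54+54+54+91 = 319; mod 256 = 63 → 3f.
Outer input = (K'⊕opad) ∥ inner = 28 5c 5c 5c ∥ 3f.
Outer hash (tag): sum = 40+92+92+92+63 = 379; mod 256 = 123 → 7b.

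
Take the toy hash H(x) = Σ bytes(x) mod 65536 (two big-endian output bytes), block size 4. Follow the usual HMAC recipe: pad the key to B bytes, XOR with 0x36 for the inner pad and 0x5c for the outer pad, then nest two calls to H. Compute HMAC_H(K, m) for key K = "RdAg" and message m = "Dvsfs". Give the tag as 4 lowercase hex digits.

0125

Key "RdAg" = 52 64 41 67 is exactly B = 4 bytes: K' = 52 64 41 67.
K' ⊕ ipad = 64 52 77 51.  K' ⊕ opad = 0e 38 1d 3b.
Inner input = (K'⊕ipad) ∥ m = 64 52 77 51 ∥ 44 76 73 66 73.
Inner hash: sum = 100+82+119+81+68+118+115+102+115 = 900 → 03 84.
Outer input = (K'⊕opad) ∥ inner = 0e 38 1d 3b ∥ 03 84.
Outer hash (tag): sum = 14+56+29+59+3+132 = 293 → 01 25.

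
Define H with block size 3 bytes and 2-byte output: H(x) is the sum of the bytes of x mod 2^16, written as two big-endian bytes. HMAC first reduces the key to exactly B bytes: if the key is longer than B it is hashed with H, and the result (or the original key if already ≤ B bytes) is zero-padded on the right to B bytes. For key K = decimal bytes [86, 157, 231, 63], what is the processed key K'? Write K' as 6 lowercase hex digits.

|K| = 4 > B = 3, so first hash the key.
H(K): sum = 86+157+231+63 = 537 → 02 19.
Zero-pad H(K) = 02 19 to 3 bytes: K' = 02 19 00.

021900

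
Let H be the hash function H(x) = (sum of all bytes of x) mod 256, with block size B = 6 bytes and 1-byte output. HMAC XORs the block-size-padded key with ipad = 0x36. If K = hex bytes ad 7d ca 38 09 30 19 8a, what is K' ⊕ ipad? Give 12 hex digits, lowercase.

3e3636363636

Key hex bytes ad 7d ca 38 09 30 19 8a is 8 bytes > B = 6, so hash it first: H(key) = 08, then zero-pad to 6 bytes: K' = 08 00 00 00 00 00.
XOR each byte with 0x36: 08⊕36=3e, 00⊕36=36, 00⊕36=36, 00⊕36=36, 00⊕36=36, 00⊕36=36.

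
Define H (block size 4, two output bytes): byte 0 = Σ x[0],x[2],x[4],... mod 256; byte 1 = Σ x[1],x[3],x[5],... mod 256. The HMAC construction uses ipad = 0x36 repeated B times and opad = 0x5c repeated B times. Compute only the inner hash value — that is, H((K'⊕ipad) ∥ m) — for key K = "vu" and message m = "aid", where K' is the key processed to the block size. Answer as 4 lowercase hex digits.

Key "vu" = 76 75 is 2 bytes ≤ B = 4; zero-pad to 4 bytes: K' = 76 75 00 00.
K' ⊕ ipad = 40 43 36 36.
Inner input = 40 43 36 36 ∥ 61 69 64.
Inner hash: even-index sum = 315 mod 256 = 59; odd-index sum = 226 mod 256 = 226 → 3b e2.

3be2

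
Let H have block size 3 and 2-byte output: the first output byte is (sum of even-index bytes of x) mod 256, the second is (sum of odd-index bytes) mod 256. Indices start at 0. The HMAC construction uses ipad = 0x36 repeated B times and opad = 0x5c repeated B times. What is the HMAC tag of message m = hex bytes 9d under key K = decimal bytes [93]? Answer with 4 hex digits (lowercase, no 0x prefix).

30fd

Key decimal bytes [93] = 5d is 1 byte ≤ B = 3; zero-pad to 3 bytes: K' = 5d 00 00.
K' ⊕ ipad = 6b 36 36.  K' ⊕ opad = 01 5c 5c.
Inner input = (K'⊕ipad) ∥ m = 6b 36 36 ∥ 9d.
Inner hash: even-index sum = 161 mod 256 = 161; odd-index sum = 211 mod 256 = 211 → a1 d3.
Outer input = (K'⊕opad) ∥ inner = 01 5c 5c ∥ a1 d3.
Outer hash (tag): even-index sum = 304 mod 256 = 48; odd-index sum = 253 mod 256 = 253 → 30 fd.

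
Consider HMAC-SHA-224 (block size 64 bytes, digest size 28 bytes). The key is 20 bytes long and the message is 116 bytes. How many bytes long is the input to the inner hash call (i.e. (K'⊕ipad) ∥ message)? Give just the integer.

180

Key is 20 ≤ 64 bytes, zero-padded: |K'| = 64.
Inner input = (K'⊕ipad) ∥ m → 64 + 116 = 180 bytes.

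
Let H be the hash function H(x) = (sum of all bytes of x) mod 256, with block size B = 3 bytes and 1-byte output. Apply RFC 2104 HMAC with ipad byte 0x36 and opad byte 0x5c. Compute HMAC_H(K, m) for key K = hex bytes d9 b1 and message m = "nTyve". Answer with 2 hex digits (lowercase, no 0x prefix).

Key hex bytes d9 b1 is 2 bytes ≤ B = 3; zero-pad to 3 bytes: K' = d9 b1 00.
K' ⊕ ipad = ef 87 36.  K' ⊕ opad = 85 ed 5c.
Inner input = (K'⊕ipad) ∥ m = ef 87 36 ∥ 6e 54 79 76 65.
Inner hash: sum = 239+135+54+110+84+121+118+101 = 962; mod 256 = 194 → c2.
Outer input = (K'⊕opad) ∥ inner = 85 ed 5c ∥ c2.
Outer hash (tag): sum = 133+237+92+194 = 656; mod 256 = 144 → 90.

90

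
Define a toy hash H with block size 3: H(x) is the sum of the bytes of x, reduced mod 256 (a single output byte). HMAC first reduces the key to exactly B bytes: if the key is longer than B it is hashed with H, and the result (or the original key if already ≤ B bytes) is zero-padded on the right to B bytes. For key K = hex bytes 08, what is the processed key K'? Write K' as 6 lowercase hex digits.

080000

Key hex bytes 08 is 1 byte ≤ B = 3; zero-pad to 3 bytes: K' = 08 00 00.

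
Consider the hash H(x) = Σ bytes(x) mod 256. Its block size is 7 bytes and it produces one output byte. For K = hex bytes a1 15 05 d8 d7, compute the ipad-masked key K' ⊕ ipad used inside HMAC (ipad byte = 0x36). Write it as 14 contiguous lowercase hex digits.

Key hex bytes a1 15 05 d8 d7 is 5 bytes ≤ B = 7; zero-pad to 7 bytes: K' = a1 15 05 d8 d7 00 00.
XOR each byte with 0x36: a1⊕36=97, 15⊕36=23, 05⊕36=33, d8⊕36=ee, d7⊕36=e1, 00⊕36=36, 00⊕36=36.

972333eee13636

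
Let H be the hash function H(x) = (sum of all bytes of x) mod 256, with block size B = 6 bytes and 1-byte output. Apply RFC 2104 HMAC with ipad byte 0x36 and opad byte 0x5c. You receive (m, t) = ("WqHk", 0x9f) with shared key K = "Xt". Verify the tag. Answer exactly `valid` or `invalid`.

valid

Key "Xt" = 58 74 is 2 bytes ≤ B = 6; zero-pad to 6 bytes: K' = 58 74 00 00 00 00.
K' ⊕ ipad = 6e 42 36 36 36 36; K' ⊕ opad = 04 28 5c 5c 5c 5c.
Inner hash: sum = 110+66+54+54+54+54+87+113+72+107 = 771; mod 256 = 3 → 03.
Outer hash (recomputed tag): sum = 4+40+92+92+92+92+3 = 415; mod 256 = 159 → 9f.
Recomputed tag = 9f; claimed = 9f → match.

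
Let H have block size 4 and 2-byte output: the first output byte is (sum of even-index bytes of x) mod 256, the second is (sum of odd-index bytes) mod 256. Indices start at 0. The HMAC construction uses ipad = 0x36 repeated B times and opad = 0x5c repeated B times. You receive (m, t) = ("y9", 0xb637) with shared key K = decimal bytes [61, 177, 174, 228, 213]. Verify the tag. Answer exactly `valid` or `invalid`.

invalid

Key decimal bytes [61, 177, 174, 228, 213] = 3d b1 ae e4 d5 is 5 bytes > B = 4, so hash it first: H(key) = c0 95, then zero-pad to 4 bytes: K' = c0 95 00 00.
K' ⊕ ipad = f6 a3 36 36; K' ⊕ opad = 9c c9 5c 5c.
Inner hash: even-index sum = 421 mod 256 = 165; odd-index sum = 274 mod 256 = 18 → a5 12.
Outer hash (recomputed tag): even-index sum = 413 mod 256 = 157; odd-index sum = 311 mod 256 = 55 → 9d 37.
Recomputed tag = 9d37; claimed = b637 → mismatch.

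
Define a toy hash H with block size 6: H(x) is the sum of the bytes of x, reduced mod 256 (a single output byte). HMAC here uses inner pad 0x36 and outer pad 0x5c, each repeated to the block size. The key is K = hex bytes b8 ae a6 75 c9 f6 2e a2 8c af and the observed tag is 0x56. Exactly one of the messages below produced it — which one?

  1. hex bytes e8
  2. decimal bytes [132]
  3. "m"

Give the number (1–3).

1

Key hex bytes b8 ae a6 75 c9 f6 2e a2 8c af is 10 bytes > B = 6, so hash it first: H(key) = 4b, then zero-pad to 6 bytes: K' = 4b 00 00 00 00 00.
K' ⊕ ipad = 7d 36 36 36 36 36; K' ⊕ opad = 17 5c 5c 5c 5c 5c.
m1: inner = H(7d 36 36 36 36 36 e8) = 73; tag = H(17 5c 5c 5c 5c 5c 73) = 56 ← matches
m2: inner = H(7d 36 36 36 36 36 84) = 0f; tag = H(17 5c 5c 5c 5c 5c 0f) = f2
m3: inner = H(7d 36 36 36 36 36 6d) = f8; tag = H(17 5c 5c 5c 5c 5c f8) = db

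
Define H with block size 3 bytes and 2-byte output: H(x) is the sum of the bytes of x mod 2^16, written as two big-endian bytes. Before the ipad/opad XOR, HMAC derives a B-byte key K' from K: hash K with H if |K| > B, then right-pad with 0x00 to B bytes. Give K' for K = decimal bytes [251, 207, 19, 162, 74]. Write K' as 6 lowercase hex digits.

02c900

|K| = 5 > B = 3, so first hash the key.
H(K): sum = 251+207+19+162+74 = 713 → 02 c9.
Zero-pad H(K) = 02 c9 to 3 bytes: K' = 02 c9 00.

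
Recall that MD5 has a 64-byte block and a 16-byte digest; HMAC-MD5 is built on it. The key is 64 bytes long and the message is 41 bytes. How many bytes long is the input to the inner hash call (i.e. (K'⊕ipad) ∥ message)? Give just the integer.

105

Key is 64 ≤ 64 bytes, zero-padded: |K'| = 64.
Inner input = (K'⊕ipad) ∥ m → 64 + 41 = 105 bytes.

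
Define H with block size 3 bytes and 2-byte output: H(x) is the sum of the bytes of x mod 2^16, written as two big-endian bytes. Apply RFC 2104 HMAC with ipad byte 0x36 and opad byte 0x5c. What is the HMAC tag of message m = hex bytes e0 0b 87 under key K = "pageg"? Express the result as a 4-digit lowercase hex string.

0122

Key "pageg" = 70 61 67 65 67 is 5 bytes > B = 3, so hash it first: H(key) = 02 04, then zero-pad to 3 bytes: K' = 02 04 00.
K' ⊕ ipad = 34 32 36.  K' ⊕ opad = 5e 58 5c.
Inner input = (K'⊕ipad) ∥ m = 34 32 36 ∥ e0 0b 87.
Inner hash: sum = 52+50+54+224+11+135 = 526 → 02 0e.
Outer input = (K'⊕opad) ∥ inner = 5e 58 5c ∥ 02 0e.
Outer hash (tag): sum = 94+88+92+2+14 = 290 → 01 22.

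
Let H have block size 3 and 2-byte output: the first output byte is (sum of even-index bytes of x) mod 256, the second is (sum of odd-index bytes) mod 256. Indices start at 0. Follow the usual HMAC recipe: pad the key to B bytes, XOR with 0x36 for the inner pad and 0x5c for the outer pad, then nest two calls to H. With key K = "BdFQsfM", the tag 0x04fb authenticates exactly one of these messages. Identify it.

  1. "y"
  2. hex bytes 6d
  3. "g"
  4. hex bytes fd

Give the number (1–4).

Key "BdFQsfM" = 42 64 46 51 73 66 4d is 7 bytes > B = 3, so hash it first: H(key) = 48 1b, then zero-pad to 3 bytes: K' = 48 1b 00.
K' ⊕ ipad = 7e 2d 36; K' ⊕ opad = 14 47 5c.
m1: inner = H(7e 2d 36 79) = b4 a6; tag = H(14 47 5c b4 a6) = 16fb
m2: inner = H(7e 2d 36 6d) = b4 9a; tag = H(14 47 5c b4 9a) = 0afb
m3: inner = H(7e 2d 36 67) = b4 94; tag = H(14 47 5c b4 94) = 04fb ← matches
m4: inner = H(7e 2d 36 fd) = b4 2a; tag = H(14 47 5c b4 2a) = 9afb

3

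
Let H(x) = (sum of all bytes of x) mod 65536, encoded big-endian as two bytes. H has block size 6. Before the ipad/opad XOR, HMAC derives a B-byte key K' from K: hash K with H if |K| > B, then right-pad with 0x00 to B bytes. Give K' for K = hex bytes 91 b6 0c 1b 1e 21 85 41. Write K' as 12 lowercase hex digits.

027300000000

|K| = 8 > B = 6, so first hash the key.
H(K): sum = 145+182+12+27+30+33+133+65 = 627 → 02 73.
Zero-pad H(K) = 02 73 to 6 bytes: K' = 02 73 00 00 00 00.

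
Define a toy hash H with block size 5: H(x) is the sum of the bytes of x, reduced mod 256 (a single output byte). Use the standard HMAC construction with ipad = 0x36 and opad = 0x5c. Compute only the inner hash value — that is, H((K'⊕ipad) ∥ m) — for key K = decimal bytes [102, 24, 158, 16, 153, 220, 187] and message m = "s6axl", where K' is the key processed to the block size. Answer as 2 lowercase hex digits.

Key decimal bytes [102, 24, 158, 16, 153, 220, 187] = 66 18 9e 10 99 dc bb is 7 bytes > B = 5, so hash it first: H(key) = 5c, then zero-pad to 5 bytes: K' = 5c 00 00 00 00.
K' ⊕ ipad = 6a 36 36 36 36.
Inner input = 6a 36 36 36 36 ∥ 73 36 61 78 6c.
Inner hash: sum = 106+54+54+54+54+115+54+97+120+108 = 816; mod 256 = 48 → 30.

30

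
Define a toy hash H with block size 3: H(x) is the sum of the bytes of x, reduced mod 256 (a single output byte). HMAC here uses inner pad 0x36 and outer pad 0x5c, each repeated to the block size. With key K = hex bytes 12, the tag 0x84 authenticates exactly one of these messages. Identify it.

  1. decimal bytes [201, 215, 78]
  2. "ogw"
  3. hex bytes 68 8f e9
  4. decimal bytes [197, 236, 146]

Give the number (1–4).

1

Key hex bytes 12 is 1 byte ≤ B = 3; zero-pad to 3 bytes: K' = 12 00 00.
K' ⊕ ipad = 24 36 36; K' ⊕ opad = 4e 5c 5c.
m1: inner = H(24 36 36 c9 d7 4e) = 7e; tag = H(4e 5c 5c 7e) = 84 ← matches
m2: inner = H(24 36 36 6f 67 77) = dd; tag = H(4e 5c 5c dd) = e3
m3: inner = H(24 36 36 68 8f e9) = 70; tag = H(4e 5c 5c 70) = 76
m4: inner = H(24 36 36 c5 ec 92) = d3; tag = H(4e 5c 5c d3) = d9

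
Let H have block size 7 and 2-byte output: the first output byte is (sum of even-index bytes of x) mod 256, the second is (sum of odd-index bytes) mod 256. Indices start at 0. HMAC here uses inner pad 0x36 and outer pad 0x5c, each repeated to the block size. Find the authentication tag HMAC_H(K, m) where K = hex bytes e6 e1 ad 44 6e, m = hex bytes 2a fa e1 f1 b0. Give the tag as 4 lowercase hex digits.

7315

Key hex bytes e6 e1 ad 44 6e is 5 bytes ≤ B = 7; zero-pad to 7 bytes: K' = e6 e1 ad 44 6e 00 00.
K' ⊕ ipad = d0 d7 9b 72 58 36 36.  K' ⊕ opad = ba bd f1 18 32 5c 5c.
Inner input = (K'⊕ipad) ∥ m = d0 d7 9b 72 58 36 36 ∥ 2a fa e1 f1 b0.
Inner hash: even-index sum = 996 mod 256 = 228; odd-index sum = 826 mod 256 = 58 → e4 3a.
Outer input = (K'⊕opad) ∥ inner = ba bd f1 18 32 5c 5c ∥ e4 3a.
Outer hash (tag): even-index sum = 627 mod 256 = 115; odd-index sum = 533 mod 256 = 21 → 73 15.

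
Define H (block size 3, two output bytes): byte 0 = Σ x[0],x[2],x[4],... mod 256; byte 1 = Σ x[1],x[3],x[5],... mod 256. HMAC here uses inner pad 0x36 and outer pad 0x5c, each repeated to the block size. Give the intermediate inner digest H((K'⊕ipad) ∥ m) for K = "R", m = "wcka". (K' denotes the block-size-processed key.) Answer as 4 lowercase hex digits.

5e18

Key "R" = 52 is 1 byte ≤ B = 3; zero-pad to 3 bytes: K' = 52 00 00.
K' ⊕ ipad = 64 36 36.
Inner input = 64 36 36 ∥ 77 63 6b 61.
Inner hash: even-index sum = 350 mod 256 = 94; odd-index sum = 280 mod 256 = 24 → 5e 18.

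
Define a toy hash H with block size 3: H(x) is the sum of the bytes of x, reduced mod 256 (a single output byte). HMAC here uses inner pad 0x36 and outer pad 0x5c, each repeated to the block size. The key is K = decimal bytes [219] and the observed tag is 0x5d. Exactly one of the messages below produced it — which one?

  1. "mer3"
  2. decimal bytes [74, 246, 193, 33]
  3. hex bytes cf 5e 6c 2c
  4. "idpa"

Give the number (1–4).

3

Key decimal bytes [219] = db is 1 byte ≤ B = 3; zero-pad to 3 bytes: K' = db 00 00.
K' ⊕ ipad = ed 36 36; K' ⊕ opad = 87 5c 5c.
m1: inner = H(ed 36 36 6d 65 72 33) = d0; tag = H(87 5c 5c d0) = 0f
m2: inner = H(ed 36 36 4a f6 c1 21) = 7b; tag = H(87 5c 5c 7b) = ba
m3: inner = H(ed 36 36 cf 5e 6c 2c) = 1e; tag = H(87 5c 5c 1e) = 5d ← matches
m4: inner = H(ed 36 36 69 64 70 61) = f7; tag = H(87 5c 5c f7) = 36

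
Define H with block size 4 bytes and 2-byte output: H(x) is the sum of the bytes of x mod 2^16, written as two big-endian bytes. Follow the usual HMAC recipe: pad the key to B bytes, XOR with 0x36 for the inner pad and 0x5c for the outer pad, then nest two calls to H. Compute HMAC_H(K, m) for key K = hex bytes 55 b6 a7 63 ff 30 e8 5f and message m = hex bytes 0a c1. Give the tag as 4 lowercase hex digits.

Key hex bytes 55 b6 a7 63 ff 30 e8 5f is 8 bytes > B = 4, so hash it first: H(key) = 04 8b, then zero-pad to 4 bytes: K' = 04 8b 00 00.
K' ⊕ ipad = 32 bd 36 36.  K' ⊕ opad = 58 d7 5c 5c.
Inner input = (K'⊕ipad) ∥ m = 32 bd 36 36 ∥ 0a c1.
Inner hash: sum = 50+189+54+54+10+193 = 550 → 02 26.
Outer input = (K'⊕opad) ∥ inner = 58 d7 5c 5c ∥ 02 26.
Outer hash (tag): sum = 88+215+92+92+2+38 = 527 → 02 0f.

020f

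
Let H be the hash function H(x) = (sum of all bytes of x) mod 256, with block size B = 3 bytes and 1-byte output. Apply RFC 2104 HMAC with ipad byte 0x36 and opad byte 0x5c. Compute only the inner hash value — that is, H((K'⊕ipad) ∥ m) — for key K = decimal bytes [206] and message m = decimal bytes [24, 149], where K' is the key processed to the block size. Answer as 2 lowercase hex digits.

Key decimal bytes [206] = ce is 1 byte ≤ B = 3; zero-pad to 3 bytes: K' = ce 00 00.
K' ⊕ ipad = f8 36 36.
Inner input = f8 36 36 ∥ 18 95.
Inner hash: sum = 248+54+54+24+149 = 529; mod 256 = 17 → 11.

11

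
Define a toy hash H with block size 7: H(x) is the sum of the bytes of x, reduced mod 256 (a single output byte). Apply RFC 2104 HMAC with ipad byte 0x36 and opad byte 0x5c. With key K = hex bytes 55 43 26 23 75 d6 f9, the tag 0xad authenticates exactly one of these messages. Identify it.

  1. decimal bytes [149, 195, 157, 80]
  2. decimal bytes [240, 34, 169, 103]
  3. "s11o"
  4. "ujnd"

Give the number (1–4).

1

Key hex bytes 55 43 26 23 75 d6 f9 is exactly B = 7 bytes: K' = 55 43 26 23 75 d6 f9.
K' ⊕ ipad = 63 75 10 15 43 e0 cf; K' ⊕ opad = 09 1f 7a 7f 29 8a a5.
m1: inner = H(63 75 10 15 43 e0 cf 95 c3 9d 50) = 34; tag = H(09 1f 7a 7f 29 8a a5 34) = ad ← matches
m2: inner = H(63 75 10 15 43 e0 cf f0 22 a9 67) = 11; tag = H(09 1f 7a 7f 29 8a a5 11) = 8a
m3: inner = H(63 75 10 15 43 e0 cf 73 31 31 6f) = 33; tag = H(09 1f 7a 7f 29 8a a5 33) = ac
m4: inner = H(63 75 10 15 43 e0 cf 75 6a 6e 64) = a0; tag = H(09 1f 7a 7f 29 8a a5 a0) = 19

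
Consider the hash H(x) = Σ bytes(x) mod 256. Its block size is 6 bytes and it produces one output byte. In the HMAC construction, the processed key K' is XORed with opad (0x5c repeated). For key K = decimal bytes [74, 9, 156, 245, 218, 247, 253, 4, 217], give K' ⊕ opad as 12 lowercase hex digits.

Key decimal bytes [74, 9, 156, 245, 218, 247, 253, 4, 217] = 4a 09 9c f5 da f7 fd 04 d9 is 9 bytes > B = 6, so hash it first: H(key) = 8f, then zero-pad to 6 bytes: K' = 8f 00 00 00 00 00.
XOR each byte with 0x5c: 8f⊕5c=d3, 00⊕5c=5c, 00⊕5c=5c, 00⊕5c=5c, 00⊕5c=5c, 00⊕5c=5c.

d35c5c5c5c5c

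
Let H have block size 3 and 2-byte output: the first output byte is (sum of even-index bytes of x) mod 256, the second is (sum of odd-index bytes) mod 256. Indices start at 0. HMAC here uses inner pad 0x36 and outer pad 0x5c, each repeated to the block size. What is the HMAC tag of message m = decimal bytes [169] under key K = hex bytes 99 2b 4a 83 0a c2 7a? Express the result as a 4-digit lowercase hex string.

86b3

Key hex bytes 99 2b 4a 83 0a c2 7a is 7 bytes > B = 3, so hash it first: H(key) = 67 70, then zero-pad to 3 bytes: K' = 67 70 00.
K' ⊕ ipad = 51 46 36.  K' ⊕ opad = 3b 2c 5c.
Inner input = (K'⊕ipad) ∥ m = 51 46 36 ∥ a9.
Inner hash: even-index sum = 135 mod 256 = 135; odd-index sum = 239 mod 256 = 239 → 87 ef.
Outer input = (K'⊕opad) ∥ inner = 3b 2c 5c ∥ 87 ef.
Outer hash (tag): even-index sum = 390 mod 256 = 134; odd-index sum = 179 mod 256 = 179 → 86 b3.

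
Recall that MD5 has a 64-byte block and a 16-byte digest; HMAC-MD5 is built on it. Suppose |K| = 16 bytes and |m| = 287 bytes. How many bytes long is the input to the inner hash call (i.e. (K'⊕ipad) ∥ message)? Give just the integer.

Key is 16 ≤ 64 bytes, zero-padded: |K'| = 64.
Inner input = (K'⊕ipad) ∥ m → 64 + 287 = 351 bytes.

351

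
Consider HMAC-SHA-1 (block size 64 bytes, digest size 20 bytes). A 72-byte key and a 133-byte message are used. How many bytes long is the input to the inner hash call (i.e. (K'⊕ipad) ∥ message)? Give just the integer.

197

Key is 72 > 64 bytes, so it is hashed to 20 bytes then zero-padded to 64: |K'| = 64.
Inner input = (K'⊕ipad) ∥ m → 64 + 133 = 197 bytes.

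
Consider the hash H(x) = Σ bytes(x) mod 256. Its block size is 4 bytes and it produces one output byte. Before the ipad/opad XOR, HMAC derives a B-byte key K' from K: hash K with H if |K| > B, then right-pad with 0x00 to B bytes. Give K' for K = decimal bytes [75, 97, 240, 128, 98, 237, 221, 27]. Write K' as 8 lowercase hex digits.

|K| = 8 > B = 4, so first hash the key.
H(K): sum = 75+97+240+128+98+237+221+27 = 1123; mod 256 = 99 → 63.
Zero-pad H(K) = 63 to 4 bytes: K' = 63 00 00 00.

63000000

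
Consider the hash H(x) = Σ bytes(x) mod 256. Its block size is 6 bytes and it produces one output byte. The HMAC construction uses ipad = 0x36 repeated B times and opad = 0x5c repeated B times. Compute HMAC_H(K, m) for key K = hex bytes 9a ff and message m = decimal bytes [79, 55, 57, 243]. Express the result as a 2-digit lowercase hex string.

Key hex bytes 9a ff is 2 bytes ≤ B = 6; zero-pad to 6 bytes: K' = 9a ff 00 00 00 00.
K' ⊕ ipad = ac c9 36 36 36 36.  K' ⊕ opad = c6 a3 5c 5c 5c 5c.
Inner input = (K'⊕ipad) ∥ m = ac c9 36 36 36 36 ∥ 4f 37 39 f3.
Inner hash: sum = 172+201+54+54+54+54+79+55+57+243 = 1023; mod 256 = 255 → ff.
Outer input = (K'⊕opad) ∥ inner = c6 a3 5c 5c 5c 5c ∥ ff.
Outer hash (tag): sum = 198+163+92+92+92+92+255 = 984; mod 256 = 216 → d8.

d8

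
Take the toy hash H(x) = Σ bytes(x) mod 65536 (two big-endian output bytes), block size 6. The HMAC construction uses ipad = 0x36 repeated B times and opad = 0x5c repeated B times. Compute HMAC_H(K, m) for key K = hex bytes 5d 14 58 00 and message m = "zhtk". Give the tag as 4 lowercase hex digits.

Key hex bytes 5d 14 58 00 is 4 bytes ≤ B = 6; zero-pad to 6 bytes: K' = 5d 14 58 00 00 00.
K' ⊕ ipad = 6b 22 6e 36 36 36.  K' ⊕ opad = 01 48 04 5c 5c 5c.
Inner input = (K'⊕ipad) ∥ m = 6b 22 6e 36 36 36 ∥ 7a 68 74 6b.
Inner hash: sum = 107+34+110+54+54+54+122+104+116+107 = 862 → 03 5e.
Outer input = (K'⊕opad) ∥ inner = 01 48 04 5c 5c 5c ∥ 03 5e.
Outer hash (tag): sum = 1+72+4+92+92+92+3+94 = 450 → 01 c2.

01c2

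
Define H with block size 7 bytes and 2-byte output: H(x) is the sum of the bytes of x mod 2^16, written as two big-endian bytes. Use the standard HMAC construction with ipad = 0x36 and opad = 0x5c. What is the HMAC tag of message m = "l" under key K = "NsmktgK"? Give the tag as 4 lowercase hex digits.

Key "NsmktgK" = 4e 73 6d 6b 74 67 4b is exactly B = 7 bytes: K' = 4e 73 6d 6b 74 67 4b.
K' ⊕ ipad = 78 45 5b 5d 42 51 7d.  K' ⊕ opad = 12 2f 31 37 28 3b 17.
Inner input = (K'⊕ipad) ∥ m = 78 45 5b 5d 42 51 7d ∥ 6c.
Inner hash: sum = 120+69+91+93+66+81+125+108 = 753 → 02 f1.
Outer input = (K'⊕opad) ∥ inner = 12 2f 31 37 28 3b 17 ∥ 02 f1.
Outer hash (tag): sum = 18+47+49+55+40+59+23+2+241 = 534 → 02 16.

0216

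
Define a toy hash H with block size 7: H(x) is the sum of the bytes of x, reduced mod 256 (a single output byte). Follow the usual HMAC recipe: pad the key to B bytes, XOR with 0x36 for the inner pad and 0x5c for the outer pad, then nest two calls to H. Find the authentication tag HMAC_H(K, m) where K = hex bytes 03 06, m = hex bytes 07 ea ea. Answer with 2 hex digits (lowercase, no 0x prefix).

Key hex bytes 03 06 is 2 bytes ≤ B = 7; zero-pad to 7 bytes: K' = 03 06 00 00 00 00 00.
K' ⊕ ipad = 35 30 36 36 36 36 36.  K' ⊕ opad = 5f 5a 5c 5c 5c 5c 5c.
Inner input = (K'⊕ipad) ∥ m = 35 30 36 36 36 36 36 ∥ 07 ea ea.
Inner hash: sum = 53+48+54+54+54+54+54+7+234+234 = 846; mod 256 = 78 → 4e.
Outer input = (K'⊕opad) ∥ inner = 5f 5a 5c 5c 5c 5c 5c ∥ 4e.
Outer hash (tag): sum = 95+90+92+92+92+92+92+78 = 723; mod 256 = 211 → d3.

d3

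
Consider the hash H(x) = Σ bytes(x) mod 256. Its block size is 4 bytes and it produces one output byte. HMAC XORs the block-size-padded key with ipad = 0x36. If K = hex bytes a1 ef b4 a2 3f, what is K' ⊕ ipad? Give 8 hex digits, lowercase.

13363636

Key hex bytes a1 ef b4 a2 3f is 5 bytes > B = 4, so hash it first: H(key) = 25, then zero-pad to 4 bytes: K' = 25 00 00 00.
XOR each byte with 0x36: 25⊕36=13, 00⊕36=36, 00⊕36=36, 00⊕36=36.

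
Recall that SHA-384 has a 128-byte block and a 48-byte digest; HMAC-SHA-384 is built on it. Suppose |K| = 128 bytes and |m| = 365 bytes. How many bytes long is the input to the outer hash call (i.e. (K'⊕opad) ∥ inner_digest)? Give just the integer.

Key is 128 ≤ 128 bytes, zero-padded: |K'| = 128.
Outer input = (K'⊕opad) ∥ H(inner) → 128 + 48 = 176 bytes.

176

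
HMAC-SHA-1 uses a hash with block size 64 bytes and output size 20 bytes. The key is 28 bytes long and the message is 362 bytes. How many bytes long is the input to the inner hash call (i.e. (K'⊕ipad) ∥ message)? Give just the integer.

426

Key is 28 ≤ 64 bytes, zero-padded: |K'| = 64.
Inner input = (K'⊕ipad) ∥ m → 64 + 362 = 426 bytes.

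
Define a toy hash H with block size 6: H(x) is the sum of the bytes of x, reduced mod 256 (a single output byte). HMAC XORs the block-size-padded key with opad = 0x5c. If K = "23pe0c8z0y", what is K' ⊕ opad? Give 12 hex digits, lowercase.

745c5c5c5c5c

Key "23pe0c8z0y" = 32 33 70 65 30 63 38 7a 30 79 is 10 bytes > B = 6, so hash it first: H(key) = 28, then zero-pad to 6 bytes: K' = 28 00 00 00 00 00.
XOR each byte with 0x5c: 28⊕5c=74, 00⊕5c=5c, 00⊕5c=5c, 00⊕5c=5c, 00⊕5c=5c, 00⊕5c=5c.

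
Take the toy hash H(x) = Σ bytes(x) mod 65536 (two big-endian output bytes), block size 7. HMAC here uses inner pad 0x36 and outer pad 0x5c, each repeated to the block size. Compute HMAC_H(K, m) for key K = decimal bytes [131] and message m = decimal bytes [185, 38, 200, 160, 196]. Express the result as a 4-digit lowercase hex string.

Key decimal bytes [131] = 83 is 1 byte ≤ B = 7; zero-pad to 7 bytes: K' = 83 00 00 00 00 00 00.
K' ⊕ ipad = b5 36 36 36 36 36 36.  K' ⊕ opad = df 5c 5c 5c 5c 5c 5c.
Inner input = (K'⊕ipad) ∥ m = b5 36 36 36 36 36 36 ∥ b9 26 c8 a0 c4.
Inner hash: sum = 181+54+54+54+54+54+54+185+38+200+160+196 = 1284 → 05 04.
Outer input = (K'⊕opad) ∥ inner = df 5c 5c 5c 5c 5c 5c ∥ 05 04.
Outer hash (tag): sum = 223+92+92+92+92+92+92+5+4 = 784 → 03 10.

0310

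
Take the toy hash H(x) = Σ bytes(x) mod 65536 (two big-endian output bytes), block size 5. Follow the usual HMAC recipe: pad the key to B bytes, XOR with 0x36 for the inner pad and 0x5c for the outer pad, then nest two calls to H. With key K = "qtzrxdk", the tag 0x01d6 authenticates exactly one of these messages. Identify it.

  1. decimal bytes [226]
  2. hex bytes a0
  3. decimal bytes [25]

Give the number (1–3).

Key "qtzrxdk" = 71 74 7a 72 78 64 6b is 7 bytes > B = 5, so hash it first: H(key) = 03 18, then zero-pad to 5 bytes: K' = 03 18 00 00 00.
K' ⊕ ipad = 35 2e 36 36 36; K' ⊕ opad = 5f 44 5c 5c 5c.
m1: inner = H(35 2e 36 36 36 e2) = 01 e7; tag = H(5f 44 5c 5c 5c 01 e7) = 029f
m2: inner = H(35 2e 36 36 36 a0) = 01 a5; tag = H(5f 44 5c 5c 5c 01 a5) = 025d
m3: inner = H(35 2e 36 36 36 19) = 01 1e; tag = H(5f 44 5c 5c 5c 01 1e) = 01d6 ← matches

3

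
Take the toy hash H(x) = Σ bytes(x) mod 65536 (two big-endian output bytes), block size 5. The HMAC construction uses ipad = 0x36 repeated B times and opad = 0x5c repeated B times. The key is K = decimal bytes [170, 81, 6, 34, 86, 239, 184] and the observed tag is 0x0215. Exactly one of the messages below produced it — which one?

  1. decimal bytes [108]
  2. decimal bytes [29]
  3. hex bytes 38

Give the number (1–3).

3

Key decimal bytes [170, 81, 6, 34, 86, 239, 184] = aa 51 06 22 56 ef b8 is 7 bytes > B = 5, so hash it first: H(key) = 03 20, then zero-pad to 5 bytes: K' = 03 20 00 00 00.
K' ⊕ ipad = 35 16 36 36 36; K' ⊕ opad = 5f 7c 5c 5c 5c.
m1: inner = H(35 16 36 36 36 6c) = 01 59; tag = H(5f 7c 5c 5c 5c 01 59) = 0249
m2: inner = H(35 16 36 36 36 1d) = 01 0a; tag = H(5f 7c 5c 5c 5c 01 0a) = 01fa
m3: inner = H(35 16 36 36 36 38) = 01 25; tag = H(5f 7c 5c 5c 5c 01 25) = 0215 ← matches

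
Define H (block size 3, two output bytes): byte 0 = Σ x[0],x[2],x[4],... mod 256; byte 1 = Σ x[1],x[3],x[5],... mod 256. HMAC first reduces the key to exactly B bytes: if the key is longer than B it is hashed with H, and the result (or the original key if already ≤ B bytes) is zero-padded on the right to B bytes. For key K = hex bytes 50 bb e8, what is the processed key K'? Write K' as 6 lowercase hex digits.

Key hex bytes 50 bb e8 is exactly B = 3 bytes: K' = 50 bb e8.

50bbe8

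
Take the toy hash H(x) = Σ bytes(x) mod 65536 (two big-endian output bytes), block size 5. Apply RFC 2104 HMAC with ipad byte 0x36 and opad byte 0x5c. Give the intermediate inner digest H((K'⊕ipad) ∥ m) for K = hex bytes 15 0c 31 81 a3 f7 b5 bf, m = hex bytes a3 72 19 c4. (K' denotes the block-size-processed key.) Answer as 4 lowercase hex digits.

Key hex bytes 15 0c 31 81 a3 f7 b5 bf is 8 bytes > B = 5, so hash it first: H(key) = 03 e1, then zero-pad to 5 bytes: K' = 03 e1 00 00 00.
K' ⊕ ipad = 35 d7 36 36 36.
Inner input = 35 d7 36 36 36 ∥ a3 72 19 c4.
Inner hash: sum = 53+215+54+54+54+163+114+25+196 = 928 → 03 a0.

03a0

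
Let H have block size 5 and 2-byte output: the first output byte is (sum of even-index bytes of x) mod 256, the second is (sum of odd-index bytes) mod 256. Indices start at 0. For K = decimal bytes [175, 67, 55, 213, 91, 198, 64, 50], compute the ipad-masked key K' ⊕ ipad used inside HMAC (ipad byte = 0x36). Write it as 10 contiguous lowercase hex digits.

b726363636

Key decimal bytes [175, 67, 55, 213, 91, 198, 64, 50] = af 43 37 d5 5b c6 40 32 is 8 bytes > B = 5, so hash it first: H(key) = 81 10, then zero-pad to 5 bytes: K' = 81 10 00 00 00.
XOR each byte with 0x36: 81⊕36=b7, 10⊕36=26, 00⊕36=36, 00⊕36=36, 00⊕36=36.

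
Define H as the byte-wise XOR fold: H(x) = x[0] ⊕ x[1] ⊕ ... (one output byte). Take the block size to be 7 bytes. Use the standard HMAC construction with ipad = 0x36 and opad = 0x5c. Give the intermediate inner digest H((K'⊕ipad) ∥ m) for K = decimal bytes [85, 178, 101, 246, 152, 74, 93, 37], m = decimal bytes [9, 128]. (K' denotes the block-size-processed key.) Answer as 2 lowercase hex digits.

61

Key decimal bytes [85, 178, 101, 246, 152, 74, 93, 37] = 55 b2 65 f6 98 4a 5d 25 is 8 bytes > B = 7, so hash it first: H(key) = de, then zero-pad to 7 bytes: K' = de 00 00 00 00 00 00.
K' ⊕ ipad = e8 36 36 36 36 36 36.
Inner input = e8 36 36 36 36 36 36 ∥ 09 80.
Inner hash: XOR e8⊕36⊕36⊕36⊕36⊕36⊕36⊕09⊕80 = 61.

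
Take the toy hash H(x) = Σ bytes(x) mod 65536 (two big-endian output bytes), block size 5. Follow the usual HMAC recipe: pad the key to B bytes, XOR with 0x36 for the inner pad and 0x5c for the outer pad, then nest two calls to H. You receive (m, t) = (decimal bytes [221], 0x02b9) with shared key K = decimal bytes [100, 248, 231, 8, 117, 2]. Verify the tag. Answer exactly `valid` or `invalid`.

valid

Key decimal bytes [100, 248, 231, 8, 117, 2] = 64 f8 e7 08 75 02 is 6 bytes > B = 5, so hash it first: H(key) = 02 c2, then zero-pad to 5 bytes: K' = 02 c2 00 00 00.
K' ⊕ ipad = 34 f4 36 36 36; K' ⊕ opad = 5e 9e 5c 5c 5c.
Inner hash: sum = 52+244+54+54+54+221 = 679 → 02 a7.
Outer hash (recomputed tag): sum = 94+158+92+92+92+2+167 = 697 → 02 b9.
Recomputed tag = 02b9; claimed = 02b9 → match.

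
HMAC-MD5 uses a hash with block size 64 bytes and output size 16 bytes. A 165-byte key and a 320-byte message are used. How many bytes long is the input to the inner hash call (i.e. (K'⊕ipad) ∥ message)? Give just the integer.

Key is 165 > 64 bytes, so it is hashed to 16 bytes then zero-padded to 64: |K'| = 64.
Inner input = (K'⊕ipad) ∥ m → 64 + 320 = 384 bytes.

384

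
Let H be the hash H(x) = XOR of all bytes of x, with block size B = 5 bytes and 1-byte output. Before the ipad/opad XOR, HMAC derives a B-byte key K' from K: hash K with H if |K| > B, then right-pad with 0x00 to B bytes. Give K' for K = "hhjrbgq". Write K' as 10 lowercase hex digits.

6c00000000

|K| = 7 > B = 5, so first hash the key.
H(K): XOR 68⊕68⊕6a⊕72⊕62⊕67⊕71 = 6c.
Zero-pad H(K) = 6c to 5 bytes: K' = 6c 00 00 00 00.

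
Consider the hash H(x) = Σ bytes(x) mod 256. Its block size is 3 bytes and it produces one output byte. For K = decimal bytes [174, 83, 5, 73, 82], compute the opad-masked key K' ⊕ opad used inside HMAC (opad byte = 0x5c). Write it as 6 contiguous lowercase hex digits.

fd5c5c

Key decimal bytes [174, 83, 5, 73, 82] = ae 53 05 49 52 is 5 bytes > B = 3, so hash it first: H(key) = a1, then zero-pad to 3 bytes: K' = a1 00 00.
XOR each byte with 0x5c: a1⊕5c=fd, 00⊕5c=5c, 00⊕5c=5c.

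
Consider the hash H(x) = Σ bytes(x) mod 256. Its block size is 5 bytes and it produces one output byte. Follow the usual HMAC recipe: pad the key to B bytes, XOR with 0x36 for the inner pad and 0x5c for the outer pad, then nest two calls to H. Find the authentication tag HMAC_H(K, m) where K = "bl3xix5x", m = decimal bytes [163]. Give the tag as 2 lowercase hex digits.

77

Key "bl3xix5x" = 62 6c 33 78 69 78 35 78 is 8 bytes > B = 5, so hash it first: H(key) = 07, then zero-pad to 5 bytes: K' = 07 00 00 00 00.
K' ⊕ ipad = 31 36 36 36 36.  K' ⊕ opad = 5b 5c 5c 5c 5c.
Inner input = (K'⊕ipad) ∥ m = 31 36 36 36 36 ∥ a3.
Inner hash: sum = 49+54+54+54+54+163 = 428; mod 256 = 172 → ac.
Outer input = (K'⊕opad) ∥ inner = 5b 5c 5c 5c 5c ∥ ac.
Outer hash (tag): sum = 91+92+92+92+92+172 = 631; mod 256 = 119 → 77.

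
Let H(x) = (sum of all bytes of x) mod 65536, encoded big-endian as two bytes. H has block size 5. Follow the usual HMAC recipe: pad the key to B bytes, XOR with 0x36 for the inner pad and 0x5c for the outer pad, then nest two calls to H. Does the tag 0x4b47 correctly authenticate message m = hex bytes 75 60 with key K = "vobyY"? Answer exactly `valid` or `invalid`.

invalid

Key "vobyY" = 76 6f 62 79 59 is exactly B = 5 bytes: K' = 76 6f 62 79 59.
K' ⊕ ipad = 40 59 54 4f 6f; K' ⊕ opad = 2a 33 3e 25 05.
Inner hash: sum = 64+89+84+79+111+117+96 = 640 → 02 80.
Outer hash (recomputed tag): sum = 42+51+62+37+5+2+128 = 327 → 01 47.
Recomputed tag = 0147; claimed = 4b47 → mismatch.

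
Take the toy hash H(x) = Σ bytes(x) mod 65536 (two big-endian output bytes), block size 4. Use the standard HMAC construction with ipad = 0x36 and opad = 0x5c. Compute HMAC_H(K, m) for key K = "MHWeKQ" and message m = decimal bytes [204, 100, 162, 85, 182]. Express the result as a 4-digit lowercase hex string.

Key "MHWeKQ" = 4d 48 57 65 4b 51 is 6 bytes > B = 4, so hash it first: H(key) = 01 ed, then zero-pad to 4 bytes: K' = 01 ed 00 00.
K' ⊕ ipad = 37 db 36 36.  K' ⊕ opad = 5d b1 5c 5c.
Inner input = (K'⊕ipad) ∥ m = 37 db 36 36 ∥ cc 64 a2 55 b6.
Inner hash: sum = 55+219+54+54+204+100+162+85+182 = 1115 → 04 5b.
Outer input = (K'⊕opad) ∥ inner = 5d b1 5c 5c ∥ 04 5b.
Outer hash (tag): sum = 93+177+92+92+4+91 = 549 → 02 25.

0225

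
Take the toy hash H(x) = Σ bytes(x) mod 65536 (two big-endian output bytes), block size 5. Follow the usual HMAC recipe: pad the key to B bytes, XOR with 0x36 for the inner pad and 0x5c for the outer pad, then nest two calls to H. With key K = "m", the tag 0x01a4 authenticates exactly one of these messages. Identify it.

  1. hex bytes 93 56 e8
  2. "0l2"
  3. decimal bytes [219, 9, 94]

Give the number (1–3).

Key "m" = 6d is 1 byte ≤ B = 5; zero-pad to 5 bytes: K' = 6d 00 00 00 00.
K' ⊕ ipad = 5b 36 36 36 36; K' ⊕ opad = 31 5c 5c 5c 5c.
m1: inner = H(5b 36 36 36 36 93 56 e8) = 03 04; tag = H(31 5c 5c 5c 5c 03 04) = 01a8
m2: inner = H(5b 36 36 36 36 30 6c 32) = 02 01; tag = H(31 5c 5c 5c 5c 02 01) = 01a4 ← matches
m3: inner = H(5b 36 36 36 36 db 09 5e) = 02 75; tag = H(31 5c 5c 5c 5c 02 75) = 0218

2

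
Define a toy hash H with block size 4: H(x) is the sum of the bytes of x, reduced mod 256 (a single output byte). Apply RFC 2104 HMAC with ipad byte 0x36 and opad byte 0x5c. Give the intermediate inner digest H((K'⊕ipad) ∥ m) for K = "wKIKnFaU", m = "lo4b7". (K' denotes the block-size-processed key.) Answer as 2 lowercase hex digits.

Key "wKIKnFaU" = 77 4b 49 4b 6e 46 61 55 is 8 bytes > B = 4, so hash it first: H(key) = c0, then zero-pad to 4 bytes: K' = c0 00 00 00.
K' ⊕ ipad = f6 36 36 36.
Inner input = f6 36 36 36 ∥ 6c 6f 34 62 37.
Inner hash: sum = 246+54+54+54+108+111+52+98+55 = 832; mod 256 = 64 → 40.

40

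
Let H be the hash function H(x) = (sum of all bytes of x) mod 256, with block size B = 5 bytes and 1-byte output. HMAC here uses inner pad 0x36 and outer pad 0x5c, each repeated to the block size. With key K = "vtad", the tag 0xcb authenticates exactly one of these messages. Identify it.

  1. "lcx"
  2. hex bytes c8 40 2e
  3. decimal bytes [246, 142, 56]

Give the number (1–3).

1

Key "vtad" = 76 74 61 64 is 4 bytes ≤ B = 5; zero-pad to 5 bytes: K' = 76 74 61 64 00.
K' ⊕ ipad = 40 42 57 52 36; K' ⊕ opad = 2a 28 3d 38 5c.
m1: inner = H(40 42 57 52 36 6c 63 78) = a8; tag = H(2a 28 3d 38 5c a8) = cb ← matches
m2: inner = H(40 42 57 52 36 c8 40 2e) = 97; tag = H(2a 28 3d 38 5c 97) = ba
m3: inner = H(40 42 57 52 36 f6 8e 38) = 1d; tag = H(2a 28 3d 38 5c 1d) = 40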